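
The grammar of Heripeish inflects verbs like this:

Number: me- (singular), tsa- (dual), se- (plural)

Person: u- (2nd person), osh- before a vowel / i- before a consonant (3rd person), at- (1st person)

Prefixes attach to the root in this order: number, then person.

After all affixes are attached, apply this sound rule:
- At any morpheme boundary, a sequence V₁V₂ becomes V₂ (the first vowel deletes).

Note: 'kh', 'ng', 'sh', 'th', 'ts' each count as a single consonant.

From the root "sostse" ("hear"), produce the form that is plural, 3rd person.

Attach number plural se- → sesostse.
Attach person 3rd person i- (before consonant 's') → isesostse.
Vowel deletion: no change.

isesostse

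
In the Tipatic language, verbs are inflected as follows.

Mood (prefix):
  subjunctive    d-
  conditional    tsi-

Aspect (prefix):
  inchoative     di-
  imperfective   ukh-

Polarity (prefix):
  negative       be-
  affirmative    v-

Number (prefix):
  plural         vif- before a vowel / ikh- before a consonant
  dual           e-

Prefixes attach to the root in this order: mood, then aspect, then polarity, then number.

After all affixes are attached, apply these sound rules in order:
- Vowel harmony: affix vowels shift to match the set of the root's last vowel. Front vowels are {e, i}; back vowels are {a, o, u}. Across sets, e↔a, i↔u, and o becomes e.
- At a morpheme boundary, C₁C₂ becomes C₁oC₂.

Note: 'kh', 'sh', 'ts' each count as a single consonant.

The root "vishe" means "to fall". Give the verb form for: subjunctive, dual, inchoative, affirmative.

evodidovishe

Attach mood subjunctive d- → dvishe.
Attach aspect inchoative di- → didvishe.
Attach polarity affirmative v- → vdidvishe.
Attach number dual e- → evdidvishe.
Vowel harmony: no change.
Apply epenthesis: evdidvishe → evodidovishe.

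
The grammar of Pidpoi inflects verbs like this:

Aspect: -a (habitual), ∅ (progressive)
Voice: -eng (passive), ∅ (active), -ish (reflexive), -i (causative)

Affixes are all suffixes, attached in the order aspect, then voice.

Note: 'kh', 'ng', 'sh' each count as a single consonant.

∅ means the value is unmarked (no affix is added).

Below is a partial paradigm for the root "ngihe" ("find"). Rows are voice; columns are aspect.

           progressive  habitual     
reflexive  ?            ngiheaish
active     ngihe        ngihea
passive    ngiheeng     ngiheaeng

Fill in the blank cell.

aspect = progressive: zero marking, form stays ngihe.
Attach voice reflexive -ish → ngiheish.

ngiheish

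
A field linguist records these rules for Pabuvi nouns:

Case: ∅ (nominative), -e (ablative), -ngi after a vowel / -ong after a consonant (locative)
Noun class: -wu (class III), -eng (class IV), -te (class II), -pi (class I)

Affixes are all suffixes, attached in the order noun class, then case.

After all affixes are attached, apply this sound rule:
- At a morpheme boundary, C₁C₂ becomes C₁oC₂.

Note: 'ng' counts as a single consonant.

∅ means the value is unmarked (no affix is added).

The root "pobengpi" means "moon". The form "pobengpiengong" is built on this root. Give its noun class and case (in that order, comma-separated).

Segment: pobengpi-eng-ong.
noun class: -eng → class IV.
case: -ngi/ong → locative.

class IV, locative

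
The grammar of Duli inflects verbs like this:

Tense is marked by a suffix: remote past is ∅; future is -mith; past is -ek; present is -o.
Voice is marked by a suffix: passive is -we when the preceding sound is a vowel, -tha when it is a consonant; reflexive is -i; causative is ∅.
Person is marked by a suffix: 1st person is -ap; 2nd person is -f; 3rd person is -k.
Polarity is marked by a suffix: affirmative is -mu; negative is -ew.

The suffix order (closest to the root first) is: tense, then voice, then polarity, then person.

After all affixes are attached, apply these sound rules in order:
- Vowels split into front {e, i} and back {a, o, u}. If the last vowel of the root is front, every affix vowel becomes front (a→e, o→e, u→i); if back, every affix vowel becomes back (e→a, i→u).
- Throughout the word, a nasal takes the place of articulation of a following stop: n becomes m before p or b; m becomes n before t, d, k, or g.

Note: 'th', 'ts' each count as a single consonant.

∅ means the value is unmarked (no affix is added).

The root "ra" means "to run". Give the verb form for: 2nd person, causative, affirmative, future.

Attach tense future -mith → ramith.
voice = causative: zero marking, form stays ramith.
Attach polarity affirmative -mu → ramithmu.
Attach person 2nd person -f → ramithmuf.
Apply vowel harmony: ramithmuf → ramuthmuf.
Nasal assimilation: no change.

ramuthmuf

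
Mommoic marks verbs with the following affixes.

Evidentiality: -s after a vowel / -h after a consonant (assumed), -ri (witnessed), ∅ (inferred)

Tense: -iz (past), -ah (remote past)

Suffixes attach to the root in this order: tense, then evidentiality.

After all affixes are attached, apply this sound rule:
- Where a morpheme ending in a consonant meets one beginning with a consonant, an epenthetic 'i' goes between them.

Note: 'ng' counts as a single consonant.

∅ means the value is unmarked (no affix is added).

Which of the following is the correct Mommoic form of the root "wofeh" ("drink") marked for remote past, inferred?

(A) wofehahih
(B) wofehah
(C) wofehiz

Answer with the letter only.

B

Attach tense remote past -ah → wofehah.
evidentiality = inferred: zero marking, form stays wofehah.
Epenthesis: no change.
So the correct form is wofehah, option (B).
(A) wofehahih is wrong: it uses assumed instead of inferred for evidentiality.
(C) wofehiz is wrong: it uses past instead of remote past for tense.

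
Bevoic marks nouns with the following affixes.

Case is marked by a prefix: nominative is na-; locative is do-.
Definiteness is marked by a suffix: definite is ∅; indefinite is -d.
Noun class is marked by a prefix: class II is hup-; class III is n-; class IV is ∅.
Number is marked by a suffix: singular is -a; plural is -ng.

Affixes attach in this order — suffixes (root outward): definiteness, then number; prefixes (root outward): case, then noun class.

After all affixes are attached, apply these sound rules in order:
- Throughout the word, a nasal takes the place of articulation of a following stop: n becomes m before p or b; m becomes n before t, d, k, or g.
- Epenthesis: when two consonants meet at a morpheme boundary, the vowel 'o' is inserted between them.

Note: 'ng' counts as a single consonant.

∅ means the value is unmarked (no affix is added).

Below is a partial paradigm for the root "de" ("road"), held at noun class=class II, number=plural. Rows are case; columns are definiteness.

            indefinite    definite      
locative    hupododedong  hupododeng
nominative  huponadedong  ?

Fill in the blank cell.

huponadeng

Attach case nominative na- → nade.
Attach noun class class II hup- → hupnade.
definiteness = definite: zero marking, form stays hupnade.
Attach number plural -ng → hupnadeng.
Nasal assimilation: no change.
Apply epenthesis: hupnadeng → huponadeng.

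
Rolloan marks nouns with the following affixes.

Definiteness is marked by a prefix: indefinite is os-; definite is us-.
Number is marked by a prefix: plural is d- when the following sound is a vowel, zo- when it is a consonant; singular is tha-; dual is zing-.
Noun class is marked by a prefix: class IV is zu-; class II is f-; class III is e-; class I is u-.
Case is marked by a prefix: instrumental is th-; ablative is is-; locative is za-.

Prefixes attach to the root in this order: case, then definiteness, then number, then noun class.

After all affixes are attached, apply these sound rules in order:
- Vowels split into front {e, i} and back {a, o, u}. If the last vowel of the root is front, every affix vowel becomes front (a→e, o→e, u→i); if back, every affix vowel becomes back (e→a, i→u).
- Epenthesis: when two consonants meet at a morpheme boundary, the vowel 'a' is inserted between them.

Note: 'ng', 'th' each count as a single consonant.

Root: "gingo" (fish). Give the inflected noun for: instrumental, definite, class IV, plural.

zudusathagingo

Attach case instrumental th- → thgingo.
Attach definiteness definite us- → usthgingo.
Attach number plural d- (before vowel 'u') → dusthgingo.
Attach noun class class IV zu- → zudusthgingo.
Vowel harmony: no change.
Apply epenthesis: zudusthgingo → zudusathagingo.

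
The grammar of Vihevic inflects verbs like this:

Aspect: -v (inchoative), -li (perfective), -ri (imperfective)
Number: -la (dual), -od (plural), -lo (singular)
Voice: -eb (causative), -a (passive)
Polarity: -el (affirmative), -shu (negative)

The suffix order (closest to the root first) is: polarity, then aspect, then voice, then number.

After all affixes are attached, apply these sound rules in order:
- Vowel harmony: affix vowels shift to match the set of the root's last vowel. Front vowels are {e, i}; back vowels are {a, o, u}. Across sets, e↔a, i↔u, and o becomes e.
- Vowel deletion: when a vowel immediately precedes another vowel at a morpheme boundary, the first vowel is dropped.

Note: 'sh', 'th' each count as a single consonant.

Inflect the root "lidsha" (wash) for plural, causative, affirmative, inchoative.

lidshalvabod

Attach polarity affirmative -el → lidshael.
Attach aspect inchoative -v → lidshaelv.
Attach voice causative -eb → lidshaelveb.
Attach number plural -od → lidshaelvebod.
Apply vowel harmony: lidshaelvebod → lidshaalvabod.
Apply vowel deletion: lidshaalvabod → lidshalvabod.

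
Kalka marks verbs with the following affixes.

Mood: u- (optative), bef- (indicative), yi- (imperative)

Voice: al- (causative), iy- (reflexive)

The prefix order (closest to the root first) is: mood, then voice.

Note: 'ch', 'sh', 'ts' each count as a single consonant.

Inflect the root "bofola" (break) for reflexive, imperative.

Attach mood imperative yi- → yibofola.
Attach voice reflexive iy- → iyyibofola.

iyyibofola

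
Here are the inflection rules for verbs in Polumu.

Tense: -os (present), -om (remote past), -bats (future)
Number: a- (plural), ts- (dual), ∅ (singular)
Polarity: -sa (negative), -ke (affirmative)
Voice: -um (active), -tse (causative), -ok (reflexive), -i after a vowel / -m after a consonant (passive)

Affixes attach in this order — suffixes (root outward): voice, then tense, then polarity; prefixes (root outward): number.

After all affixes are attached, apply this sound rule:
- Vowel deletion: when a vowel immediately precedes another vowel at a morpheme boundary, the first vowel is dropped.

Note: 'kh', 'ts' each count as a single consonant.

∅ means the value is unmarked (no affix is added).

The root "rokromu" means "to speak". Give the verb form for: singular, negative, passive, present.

number = singular: zero marking, form stays rokromu.
Attach voice passive -i (after vowel 'u') → rokromui.
Attach tense present -os → rokromuios.
Attach polarity negative -sa → rokromuiossa.
Apply vowel deletion: rokromuiossa → rokromossa.

rokromossa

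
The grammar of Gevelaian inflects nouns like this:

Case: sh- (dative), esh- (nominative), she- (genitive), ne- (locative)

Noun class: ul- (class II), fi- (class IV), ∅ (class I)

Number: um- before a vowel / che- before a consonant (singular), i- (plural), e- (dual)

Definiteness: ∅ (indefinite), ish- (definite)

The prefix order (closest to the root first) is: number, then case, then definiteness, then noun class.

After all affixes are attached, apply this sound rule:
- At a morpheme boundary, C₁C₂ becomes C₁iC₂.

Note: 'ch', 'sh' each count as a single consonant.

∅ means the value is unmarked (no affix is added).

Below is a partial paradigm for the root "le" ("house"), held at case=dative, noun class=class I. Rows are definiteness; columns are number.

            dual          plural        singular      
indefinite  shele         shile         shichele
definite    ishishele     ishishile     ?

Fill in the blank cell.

Attach number singular che- (before consonant 'l') → chele.
Attach case dative sh- → shchele.
Attach definiteness definite ish- → ishshchele.
noun class = class I: zero marking, form stays ishshchele.
Apply epenthesis: ishshchele → ishishichele.

ishishichele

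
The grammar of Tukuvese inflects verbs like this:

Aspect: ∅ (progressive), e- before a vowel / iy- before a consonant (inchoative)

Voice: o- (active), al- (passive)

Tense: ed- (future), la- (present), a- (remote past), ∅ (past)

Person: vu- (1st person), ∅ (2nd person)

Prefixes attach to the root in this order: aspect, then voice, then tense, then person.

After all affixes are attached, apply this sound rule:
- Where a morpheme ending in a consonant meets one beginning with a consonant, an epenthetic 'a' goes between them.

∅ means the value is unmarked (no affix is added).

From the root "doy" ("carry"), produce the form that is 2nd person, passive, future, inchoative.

Attach aspect inchoative iy- (before consonant 'd') → iydoy.
Attach voice passive al- → aliydoy.
Attach tense future ed- → edaliydoy.
person = 2nd person: zero marking, form stays edaliydoy.
Apply epenthesis: edaliydoy → edaliyadoy.

edaliyadoy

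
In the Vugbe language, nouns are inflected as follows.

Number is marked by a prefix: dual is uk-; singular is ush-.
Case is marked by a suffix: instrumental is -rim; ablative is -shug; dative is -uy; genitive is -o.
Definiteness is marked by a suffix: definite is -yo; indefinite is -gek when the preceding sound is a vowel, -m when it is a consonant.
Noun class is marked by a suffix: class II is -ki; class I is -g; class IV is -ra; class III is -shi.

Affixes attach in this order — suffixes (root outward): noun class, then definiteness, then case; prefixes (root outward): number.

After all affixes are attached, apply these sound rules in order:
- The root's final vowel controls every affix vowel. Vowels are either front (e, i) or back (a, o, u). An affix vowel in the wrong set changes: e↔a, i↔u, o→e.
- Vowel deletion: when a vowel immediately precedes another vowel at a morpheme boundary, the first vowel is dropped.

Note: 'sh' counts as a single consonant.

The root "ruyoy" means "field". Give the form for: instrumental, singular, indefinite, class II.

ushruyoykugakrum

Attach number singular ush- → ushruyoy.
Attach noun class class II -ki → ushruyoyki.
Attach definiteness indefinite -gek (after vowel 'i') → ushruyoykigek.
Attach case instrumental -rim → ushruyoykigekrim.
Apply vowel harmony: ushruyoykigekrim → ushruyoykugakrum.
Vowel deletion: no change.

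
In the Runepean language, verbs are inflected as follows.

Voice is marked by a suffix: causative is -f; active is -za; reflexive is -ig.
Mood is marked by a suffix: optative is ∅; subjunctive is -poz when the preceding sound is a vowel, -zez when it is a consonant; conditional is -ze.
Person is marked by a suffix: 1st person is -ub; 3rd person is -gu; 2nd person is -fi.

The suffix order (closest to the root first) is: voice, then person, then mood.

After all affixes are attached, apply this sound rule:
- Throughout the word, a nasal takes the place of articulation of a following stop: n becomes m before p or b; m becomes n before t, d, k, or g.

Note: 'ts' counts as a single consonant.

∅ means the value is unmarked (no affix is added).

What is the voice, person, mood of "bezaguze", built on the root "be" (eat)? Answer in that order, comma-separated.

active, 3rd person, conditional

Segment: be-za-gu-ze.
voice: -za → active.
person: -gu → 3rd person.
mood: -ze → conditional.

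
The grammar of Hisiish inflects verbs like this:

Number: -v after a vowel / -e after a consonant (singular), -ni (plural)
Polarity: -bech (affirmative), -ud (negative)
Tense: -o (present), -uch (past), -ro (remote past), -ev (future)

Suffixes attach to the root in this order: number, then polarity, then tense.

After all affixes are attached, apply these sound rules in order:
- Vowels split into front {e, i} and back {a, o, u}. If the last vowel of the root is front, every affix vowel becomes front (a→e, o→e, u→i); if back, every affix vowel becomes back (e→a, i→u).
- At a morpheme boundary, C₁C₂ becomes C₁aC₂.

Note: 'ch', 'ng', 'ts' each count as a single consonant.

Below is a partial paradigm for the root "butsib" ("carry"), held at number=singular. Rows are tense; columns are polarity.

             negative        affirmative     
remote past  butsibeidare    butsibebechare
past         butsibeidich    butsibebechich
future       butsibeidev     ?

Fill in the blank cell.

Attach number singular -e (after consonant 'b') → butsibe.
Attach polarity affirmative -bech → butsibebech.
Attach tense future -ev → butsibebechev.
Vowel harmony: no change.
Epenthesis: no change.

butsibebechev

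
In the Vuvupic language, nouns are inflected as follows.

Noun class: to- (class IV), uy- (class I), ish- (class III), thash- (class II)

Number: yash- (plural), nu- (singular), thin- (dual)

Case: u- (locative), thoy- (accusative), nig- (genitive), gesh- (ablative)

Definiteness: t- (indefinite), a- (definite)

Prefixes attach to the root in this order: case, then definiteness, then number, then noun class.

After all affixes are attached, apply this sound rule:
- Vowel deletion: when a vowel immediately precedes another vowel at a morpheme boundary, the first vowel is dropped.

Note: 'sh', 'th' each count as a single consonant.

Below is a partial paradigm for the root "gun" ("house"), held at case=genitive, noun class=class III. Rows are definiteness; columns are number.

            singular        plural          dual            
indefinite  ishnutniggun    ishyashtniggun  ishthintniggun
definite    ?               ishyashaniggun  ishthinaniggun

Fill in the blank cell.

ishnaniggun

Attach case genitive nig- → niggun.
Attach definiteness definite a- → aniggun.
Attach number singular nu- → nuaniggun.
Attach noun class class III ish- → ishnuaniggun.
Apply vowel deletion: ishnuaniggun → ishnaniggun.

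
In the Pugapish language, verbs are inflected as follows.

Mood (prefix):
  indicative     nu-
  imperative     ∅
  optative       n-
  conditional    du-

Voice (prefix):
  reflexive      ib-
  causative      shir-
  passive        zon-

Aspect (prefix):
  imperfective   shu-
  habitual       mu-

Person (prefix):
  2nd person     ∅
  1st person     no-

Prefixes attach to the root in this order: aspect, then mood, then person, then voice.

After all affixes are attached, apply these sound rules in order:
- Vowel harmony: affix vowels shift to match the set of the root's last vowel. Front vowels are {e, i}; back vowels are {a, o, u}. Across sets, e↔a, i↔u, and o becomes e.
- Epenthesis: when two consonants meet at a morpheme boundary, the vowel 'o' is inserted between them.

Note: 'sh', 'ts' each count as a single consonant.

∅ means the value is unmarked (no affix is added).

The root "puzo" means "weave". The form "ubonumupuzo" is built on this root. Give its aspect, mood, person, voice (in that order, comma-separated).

habitual, indicative, 2nd person, reflexive

Segment: ib-nu-mu-puzo.
aspect: mu- → habitual.
mood: nu- → indicative.
person: ∅ → 2nd person.
voice: ib- → reflexive.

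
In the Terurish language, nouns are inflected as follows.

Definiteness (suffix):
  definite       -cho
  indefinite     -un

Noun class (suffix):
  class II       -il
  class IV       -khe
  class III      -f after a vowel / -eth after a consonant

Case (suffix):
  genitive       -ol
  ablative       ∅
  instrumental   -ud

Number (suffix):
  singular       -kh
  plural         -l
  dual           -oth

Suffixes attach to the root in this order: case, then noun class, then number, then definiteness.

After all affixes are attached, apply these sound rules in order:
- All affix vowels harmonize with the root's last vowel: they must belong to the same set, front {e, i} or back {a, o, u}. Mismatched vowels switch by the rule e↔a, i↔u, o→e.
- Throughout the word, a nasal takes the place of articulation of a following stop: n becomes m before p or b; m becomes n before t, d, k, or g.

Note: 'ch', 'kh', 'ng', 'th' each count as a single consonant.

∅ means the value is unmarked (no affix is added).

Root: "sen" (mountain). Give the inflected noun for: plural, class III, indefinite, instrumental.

senidethlin

Attach case instrumental -ud → senud.
Attach noun class class III -eth (after consonant 'd') → senudeth.
Attach number plural -l → senudethl.
Attach definiteness indefinite -un → senudethlun.
Apply vowel harmony: senudethlun → senidethlin.
Nasal assimilation: no change.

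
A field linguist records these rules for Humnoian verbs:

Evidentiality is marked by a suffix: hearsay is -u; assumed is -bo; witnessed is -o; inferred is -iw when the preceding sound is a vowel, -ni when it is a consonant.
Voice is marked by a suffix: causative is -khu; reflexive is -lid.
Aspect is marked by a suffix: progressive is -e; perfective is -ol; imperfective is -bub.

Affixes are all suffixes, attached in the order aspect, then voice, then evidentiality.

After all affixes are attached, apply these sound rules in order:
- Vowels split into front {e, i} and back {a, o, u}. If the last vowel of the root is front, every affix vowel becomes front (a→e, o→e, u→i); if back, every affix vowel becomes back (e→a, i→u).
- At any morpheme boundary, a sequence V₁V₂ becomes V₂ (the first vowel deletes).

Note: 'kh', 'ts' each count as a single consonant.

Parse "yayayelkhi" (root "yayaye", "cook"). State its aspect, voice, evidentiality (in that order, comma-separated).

perfective, causative, hearsay

Segment: yayaye-ol-khu-u.
aspect: -ol → perfective.
voice: -khu → causative.
evidentiality: -u → hearsay.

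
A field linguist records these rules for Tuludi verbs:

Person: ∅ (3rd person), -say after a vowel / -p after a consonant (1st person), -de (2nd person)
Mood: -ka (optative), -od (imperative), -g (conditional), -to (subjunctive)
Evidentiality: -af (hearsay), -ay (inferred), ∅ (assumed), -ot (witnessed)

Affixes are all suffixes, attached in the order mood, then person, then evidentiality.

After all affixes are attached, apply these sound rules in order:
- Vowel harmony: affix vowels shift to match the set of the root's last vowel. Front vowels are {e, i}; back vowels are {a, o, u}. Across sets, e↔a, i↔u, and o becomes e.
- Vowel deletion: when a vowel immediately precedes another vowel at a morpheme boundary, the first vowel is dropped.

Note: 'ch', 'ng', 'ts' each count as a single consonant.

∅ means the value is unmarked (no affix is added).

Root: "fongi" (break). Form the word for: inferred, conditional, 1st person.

Attach mood conditional -g → fongig.
Attach person 1st person -p (after consonant 'g') → fongigp.
Attach evidentiality inferred -ay → fongigpay.
Apply vowel harmony: fongigpay → fongigpey.
Vowel deletion: no change.

fongigpey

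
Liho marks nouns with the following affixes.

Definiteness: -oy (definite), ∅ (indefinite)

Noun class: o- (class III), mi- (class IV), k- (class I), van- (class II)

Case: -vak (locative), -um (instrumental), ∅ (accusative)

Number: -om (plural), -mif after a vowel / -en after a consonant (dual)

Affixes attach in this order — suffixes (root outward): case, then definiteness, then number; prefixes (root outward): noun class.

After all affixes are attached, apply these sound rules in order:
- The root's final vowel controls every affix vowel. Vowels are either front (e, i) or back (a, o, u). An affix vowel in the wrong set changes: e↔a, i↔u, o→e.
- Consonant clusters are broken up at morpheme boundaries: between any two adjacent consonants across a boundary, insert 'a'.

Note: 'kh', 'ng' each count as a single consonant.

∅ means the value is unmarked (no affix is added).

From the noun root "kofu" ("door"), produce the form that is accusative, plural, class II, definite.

case = accusative: zero marking, form stays kofu.
Attach definiteness definite -oy → kofuoy.
Attach noun class class II van- → vankofuoy.
Attach number plural -om → vankofuoyom.
Vowel harmony: no change.
Apply epenthesis: vankofuoyom → vanakofuoyom.

vanakofuoyom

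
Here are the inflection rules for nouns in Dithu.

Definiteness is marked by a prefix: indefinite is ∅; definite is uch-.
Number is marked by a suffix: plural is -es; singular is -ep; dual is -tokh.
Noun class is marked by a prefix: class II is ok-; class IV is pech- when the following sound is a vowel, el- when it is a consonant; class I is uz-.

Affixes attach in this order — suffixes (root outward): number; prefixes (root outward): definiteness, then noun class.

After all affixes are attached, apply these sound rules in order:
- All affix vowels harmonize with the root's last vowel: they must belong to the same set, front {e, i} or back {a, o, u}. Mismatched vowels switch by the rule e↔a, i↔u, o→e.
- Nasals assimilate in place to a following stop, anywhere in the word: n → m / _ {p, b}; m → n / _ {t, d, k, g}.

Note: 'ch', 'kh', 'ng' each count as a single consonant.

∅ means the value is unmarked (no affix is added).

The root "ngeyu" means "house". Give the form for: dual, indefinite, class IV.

alngeyutokh

definiteness = indefinite: zero marking, form stays ngeyu.
Attach number dual -tokh → ngeyutokh.
Attach noun class class IV el- (before consonant 'ng') → elngeyutokh.
Apply vowel harmony: elngeyutokh → alngeyutokh.
Nasal assimilation: no change.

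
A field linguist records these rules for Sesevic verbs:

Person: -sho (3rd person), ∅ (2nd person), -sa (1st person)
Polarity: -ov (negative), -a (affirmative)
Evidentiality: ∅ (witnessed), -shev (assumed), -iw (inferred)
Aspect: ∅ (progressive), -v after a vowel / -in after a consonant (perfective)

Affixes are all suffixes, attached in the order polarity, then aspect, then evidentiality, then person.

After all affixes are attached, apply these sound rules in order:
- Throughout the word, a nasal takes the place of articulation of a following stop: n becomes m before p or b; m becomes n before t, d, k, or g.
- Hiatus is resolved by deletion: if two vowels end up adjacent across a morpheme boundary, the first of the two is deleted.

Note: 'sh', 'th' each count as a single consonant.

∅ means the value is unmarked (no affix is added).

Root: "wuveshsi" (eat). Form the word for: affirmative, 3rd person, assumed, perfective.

wuveshsavshevsho

Attach polarity affirmative -a → wuveshsia.
Attach aspect perfective -v (after vowel 'a') → wuveshsiav.
Attach evidentiality assumed -shev → wuveshsiavshev.
Attach person 3rd person -sho → wuveshsiavshevsho.
Nasal assimilation: no change.
Apply vowel deletion: wuveshsiavshevsho → wuveshsavshevsho.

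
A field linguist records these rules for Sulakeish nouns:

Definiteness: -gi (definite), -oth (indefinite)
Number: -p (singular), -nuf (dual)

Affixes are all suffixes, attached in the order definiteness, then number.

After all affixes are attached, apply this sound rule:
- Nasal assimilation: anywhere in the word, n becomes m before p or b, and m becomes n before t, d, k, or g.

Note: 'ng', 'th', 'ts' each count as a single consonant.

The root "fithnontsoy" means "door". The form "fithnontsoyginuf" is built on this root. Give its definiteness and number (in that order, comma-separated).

Segment: fithnontsoy-gi-nuf.
definiteness: -gi → definite.
number: -nuf → dual.

definite, dual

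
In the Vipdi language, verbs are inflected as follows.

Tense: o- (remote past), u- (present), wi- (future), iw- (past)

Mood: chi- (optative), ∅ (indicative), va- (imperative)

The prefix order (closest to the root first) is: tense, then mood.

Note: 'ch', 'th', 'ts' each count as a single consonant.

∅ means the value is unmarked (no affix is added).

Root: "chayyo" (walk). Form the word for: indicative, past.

iwchayyo

Attach tense past iw- → iwchayyo.
mood = indicative: zero marking, form stays iwchayyo.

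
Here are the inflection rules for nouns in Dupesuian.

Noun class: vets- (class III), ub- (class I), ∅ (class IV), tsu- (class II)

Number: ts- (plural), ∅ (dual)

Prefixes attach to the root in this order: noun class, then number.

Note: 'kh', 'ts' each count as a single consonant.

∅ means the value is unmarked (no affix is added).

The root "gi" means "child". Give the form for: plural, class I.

tsubgi

Attach noun class class I ub- → ubgi.
Attach number plural ts- → tsubgi.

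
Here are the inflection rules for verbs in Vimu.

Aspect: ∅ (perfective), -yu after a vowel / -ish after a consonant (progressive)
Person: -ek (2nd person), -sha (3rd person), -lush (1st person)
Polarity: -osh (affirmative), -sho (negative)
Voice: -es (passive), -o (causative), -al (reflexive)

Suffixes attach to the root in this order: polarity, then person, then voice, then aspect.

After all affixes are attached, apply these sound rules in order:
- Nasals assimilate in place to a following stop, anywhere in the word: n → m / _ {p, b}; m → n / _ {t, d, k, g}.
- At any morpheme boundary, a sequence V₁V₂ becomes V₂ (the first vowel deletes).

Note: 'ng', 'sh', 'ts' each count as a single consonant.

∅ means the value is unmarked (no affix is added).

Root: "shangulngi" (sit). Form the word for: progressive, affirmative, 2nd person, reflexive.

shangulngoshekalish

Attach polarity affirmative -osh → shangulngiosh.
Attach person 2nd person -ek → shangulngioshek.
Attach voice reflexive -al → shangulngioshekal.
Attach aspect progressive -ish (after consonant 'l') → shangulngioshekalish.
Nasal assimilation: no change.
Apply vowel deletion: shangulngioshekalish → shangulngoshekalish.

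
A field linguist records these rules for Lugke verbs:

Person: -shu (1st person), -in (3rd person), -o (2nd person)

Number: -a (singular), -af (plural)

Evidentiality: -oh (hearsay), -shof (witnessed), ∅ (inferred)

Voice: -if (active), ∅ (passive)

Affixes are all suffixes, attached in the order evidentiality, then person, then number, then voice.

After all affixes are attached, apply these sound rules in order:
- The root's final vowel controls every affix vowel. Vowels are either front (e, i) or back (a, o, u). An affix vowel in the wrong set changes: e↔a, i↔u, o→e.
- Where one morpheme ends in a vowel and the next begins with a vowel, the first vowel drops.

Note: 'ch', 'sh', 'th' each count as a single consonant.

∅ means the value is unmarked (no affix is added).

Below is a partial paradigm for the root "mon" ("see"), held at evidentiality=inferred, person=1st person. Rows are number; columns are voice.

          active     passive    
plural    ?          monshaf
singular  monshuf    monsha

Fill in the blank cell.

evidentiality = inferred: zero marking, form stays mon.
Attach person 1st person -shu → monshu.
Attach number plural -af → monshuaf.
Attach voice active -if → monshuafif.
Apply vowel harmony: monshuafif → monshuafuf.
Apply vowel deletion: monshuafuf → monshafuf.

monshafuf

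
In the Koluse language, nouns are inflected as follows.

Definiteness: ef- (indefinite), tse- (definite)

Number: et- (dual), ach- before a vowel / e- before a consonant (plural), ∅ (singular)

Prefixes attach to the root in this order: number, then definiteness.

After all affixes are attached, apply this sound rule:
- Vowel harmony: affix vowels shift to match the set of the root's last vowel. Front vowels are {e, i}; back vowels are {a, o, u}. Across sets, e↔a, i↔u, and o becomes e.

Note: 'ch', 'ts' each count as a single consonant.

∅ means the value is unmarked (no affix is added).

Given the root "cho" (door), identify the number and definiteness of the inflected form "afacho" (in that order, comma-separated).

Segment: ef-e-cho.
number: ach/e- → plural.
definiteness: ef- → indefinite.

plural, indefinite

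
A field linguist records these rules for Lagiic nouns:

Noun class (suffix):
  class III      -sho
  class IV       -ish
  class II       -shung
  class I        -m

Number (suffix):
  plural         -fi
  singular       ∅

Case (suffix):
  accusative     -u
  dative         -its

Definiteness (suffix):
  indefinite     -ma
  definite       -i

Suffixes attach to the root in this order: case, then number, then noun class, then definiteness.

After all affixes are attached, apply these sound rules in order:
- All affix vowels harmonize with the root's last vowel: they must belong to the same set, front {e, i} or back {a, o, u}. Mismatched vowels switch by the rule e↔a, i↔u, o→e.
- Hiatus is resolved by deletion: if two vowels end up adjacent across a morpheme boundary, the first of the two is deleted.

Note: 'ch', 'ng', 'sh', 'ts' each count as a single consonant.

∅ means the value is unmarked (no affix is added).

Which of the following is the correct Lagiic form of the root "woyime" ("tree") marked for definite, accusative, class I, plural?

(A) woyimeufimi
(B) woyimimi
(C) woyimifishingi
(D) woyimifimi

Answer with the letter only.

D

Attach case accusative -u → woyimeu.
Attach number plural -fi → woyimeufi.
Attach noun class class I -m → woyimeufim.
Attach definiteness definite -i → woyimeufimi.
Apply vowel harmony: woyimeufimi → woyimeifimi.
Apply vowel deletion: woyimeifimi → woyimifimi.
So the correct form is woyimifimi, option (D).
(C) woyimifishingi is wrong: it uses class II instead of class I for noun class.
(B) woyimimi is wrong: it uses singular instead of plural for number.
(A) woyimeufimi is wrong: it fails to apply the sound rule(s).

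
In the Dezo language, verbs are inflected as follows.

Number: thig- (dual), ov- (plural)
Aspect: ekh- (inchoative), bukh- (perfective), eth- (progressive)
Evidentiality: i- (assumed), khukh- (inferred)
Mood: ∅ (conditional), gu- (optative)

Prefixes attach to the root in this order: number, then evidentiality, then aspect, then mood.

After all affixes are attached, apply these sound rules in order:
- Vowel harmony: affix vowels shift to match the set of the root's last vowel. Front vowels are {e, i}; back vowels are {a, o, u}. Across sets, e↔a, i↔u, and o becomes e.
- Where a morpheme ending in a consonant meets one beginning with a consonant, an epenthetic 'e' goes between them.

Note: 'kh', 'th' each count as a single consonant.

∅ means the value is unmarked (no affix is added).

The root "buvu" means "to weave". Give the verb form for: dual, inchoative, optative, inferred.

guakhekhukhethugebuvu

Attach number dual thig- → thigbuvu.
Attach evidentiality inferred khukh- → khukhthigbuvu.
Attach aspect inchoative ekh- → ekhkhukhthigbuvu.
Attach mood optative gu- → guekhkhukhthigbuvu.
Apply vowel harmony: guekhkhukhthigbuvu → guakhkhukhthugbuvu.
Apply epenthesis: guakhkhukhthugbuvu → guakhekhukhethugebuvu.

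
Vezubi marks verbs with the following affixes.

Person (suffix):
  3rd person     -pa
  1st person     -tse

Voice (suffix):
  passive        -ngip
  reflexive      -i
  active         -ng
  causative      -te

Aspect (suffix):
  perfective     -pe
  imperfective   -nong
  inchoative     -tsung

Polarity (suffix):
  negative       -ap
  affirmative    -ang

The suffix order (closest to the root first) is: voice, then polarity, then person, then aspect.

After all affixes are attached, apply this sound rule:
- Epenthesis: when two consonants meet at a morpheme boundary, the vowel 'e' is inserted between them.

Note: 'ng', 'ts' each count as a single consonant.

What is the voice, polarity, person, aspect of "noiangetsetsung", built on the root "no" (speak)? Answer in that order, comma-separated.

Segment: no-i-ang-tse-tsung.
voice: -i → reflexive.
polarity: -ang → affirmative.
person: -tse → 1st person.
aspect: -tsung → inchoative.

reflexive, affirmative, 1st person, inchoative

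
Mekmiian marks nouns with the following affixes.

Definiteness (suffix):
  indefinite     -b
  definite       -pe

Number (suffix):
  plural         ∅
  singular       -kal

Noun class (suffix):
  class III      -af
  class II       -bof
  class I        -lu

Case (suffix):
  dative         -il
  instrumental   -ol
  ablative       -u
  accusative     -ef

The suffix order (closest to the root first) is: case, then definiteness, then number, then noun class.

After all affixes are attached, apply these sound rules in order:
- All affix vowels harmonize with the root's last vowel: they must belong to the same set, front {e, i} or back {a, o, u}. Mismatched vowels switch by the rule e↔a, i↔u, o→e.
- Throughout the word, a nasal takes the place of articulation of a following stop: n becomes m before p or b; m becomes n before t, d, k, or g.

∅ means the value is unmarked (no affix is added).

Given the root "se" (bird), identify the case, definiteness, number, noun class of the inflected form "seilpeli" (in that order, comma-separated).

dative, definite, plural, class I

Segment: se-il-pe-lu.
case: -il → dative.
definiteness: -pe → definite.
number: ∅ → plural.
noun class: -lu → class I.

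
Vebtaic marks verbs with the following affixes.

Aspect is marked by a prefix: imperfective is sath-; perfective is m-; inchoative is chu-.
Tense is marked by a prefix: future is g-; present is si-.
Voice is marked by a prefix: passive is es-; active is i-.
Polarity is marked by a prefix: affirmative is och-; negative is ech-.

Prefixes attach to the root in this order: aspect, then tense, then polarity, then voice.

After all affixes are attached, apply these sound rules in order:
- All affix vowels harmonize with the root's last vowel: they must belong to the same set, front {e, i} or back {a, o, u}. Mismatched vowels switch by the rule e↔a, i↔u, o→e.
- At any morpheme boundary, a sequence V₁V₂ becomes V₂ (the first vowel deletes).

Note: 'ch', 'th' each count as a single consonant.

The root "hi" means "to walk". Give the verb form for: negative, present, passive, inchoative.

esechsichihi

Attach aspect inchoative chu- → chuhi.
Attach tense present si- → sichuhi.
Attach polarity negative ech- → echsichuhi.
Attach voice passive es- → esechsichuhi.
Apply vowel harmony: esechsichuhi → esechsichihi.
Vowel deletion: no change.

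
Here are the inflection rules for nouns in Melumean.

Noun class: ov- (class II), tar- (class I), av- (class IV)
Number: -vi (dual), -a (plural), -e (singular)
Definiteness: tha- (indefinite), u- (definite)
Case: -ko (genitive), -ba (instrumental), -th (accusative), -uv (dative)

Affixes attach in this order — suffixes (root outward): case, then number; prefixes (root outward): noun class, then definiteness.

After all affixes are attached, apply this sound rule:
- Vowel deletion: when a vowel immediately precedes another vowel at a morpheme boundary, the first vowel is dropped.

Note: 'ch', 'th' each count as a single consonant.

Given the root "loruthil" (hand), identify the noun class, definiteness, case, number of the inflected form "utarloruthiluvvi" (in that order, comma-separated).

Segment: u-tar-loruthil-uv-vi.
noun class: tar- → class I.
definiteness: u- → definite.
case: -uv → dative.
number: -vi → dual.

class I, definite, dative, dual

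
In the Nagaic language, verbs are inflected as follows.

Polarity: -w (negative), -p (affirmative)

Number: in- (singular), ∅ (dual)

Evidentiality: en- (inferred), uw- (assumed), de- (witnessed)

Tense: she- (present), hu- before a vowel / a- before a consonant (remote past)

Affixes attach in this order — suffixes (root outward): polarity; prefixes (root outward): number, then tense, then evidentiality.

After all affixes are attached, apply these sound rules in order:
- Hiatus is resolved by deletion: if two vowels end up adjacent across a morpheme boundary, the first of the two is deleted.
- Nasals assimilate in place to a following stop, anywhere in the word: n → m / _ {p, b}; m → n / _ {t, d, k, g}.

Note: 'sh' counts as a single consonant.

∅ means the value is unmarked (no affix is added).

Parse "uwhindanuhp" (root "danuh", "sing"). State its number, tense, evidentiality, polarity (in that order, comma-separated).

Segment: uw-hu-in-danuh-p.
number: in- → singular.
tense: hu/a- → remote past.
evidentiality: uw- → assumed.
polarity: -p → affirmative.

singular, remote past, assumed, affirmative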